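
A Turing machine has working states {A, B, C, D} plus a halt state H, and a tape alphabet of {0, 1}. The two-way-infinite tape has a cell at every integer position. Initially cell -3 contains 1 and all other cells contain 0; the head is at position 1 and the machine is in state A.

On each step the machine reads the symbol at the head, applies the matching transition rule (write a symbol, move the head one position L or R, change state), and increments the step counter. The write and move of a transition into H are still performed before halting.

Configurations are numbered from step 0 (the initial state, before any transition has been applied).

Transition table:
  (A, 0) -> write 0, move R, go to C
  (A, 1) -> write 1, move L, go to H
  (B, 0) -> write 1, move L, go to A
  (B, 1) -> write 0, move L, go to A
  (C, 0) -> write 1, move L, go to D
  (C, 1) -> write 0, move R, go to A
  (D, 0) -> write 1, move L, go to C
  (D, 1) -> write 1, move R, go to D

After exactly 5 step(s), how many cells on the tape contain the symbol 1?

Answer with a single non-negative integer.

Step 1: in state A at pos 1, read 0 -> (A,0)->write 0,move R,goto C. Now: state=C, head=2, tape[-4..3]=01000000 (head:       ^)
Step 2: in state C at pos 2, read 0 -> (C,0)->write 1,move L,goto D. Now: state=D, head=1, tape[-4..3]=01000010 (head:      ^)
Step 3: in state D at pos 1, read 0 -> (D,0)->write 1,move L,goto C. Now: state=C, head=0, tape[-4..3]=01000110 (head:     ^)
Step 4: in state C at pos 0, read 0 -> (C,0)->write 1,move L,goto D. Now: state=D, head=-1, tape[-4..3]=01001110 (head:    ^)
Step 5: in state D at pos -1, read 0 -> (D,0)->write 1,move L,goto C. Now: state=C, head=-2, tape[-4..3]=01011110 (head:   ^)
Cells containing 1 after step 5: {-3, -1, 0, 1, 2} -> 5 cell(s)

Answer: 5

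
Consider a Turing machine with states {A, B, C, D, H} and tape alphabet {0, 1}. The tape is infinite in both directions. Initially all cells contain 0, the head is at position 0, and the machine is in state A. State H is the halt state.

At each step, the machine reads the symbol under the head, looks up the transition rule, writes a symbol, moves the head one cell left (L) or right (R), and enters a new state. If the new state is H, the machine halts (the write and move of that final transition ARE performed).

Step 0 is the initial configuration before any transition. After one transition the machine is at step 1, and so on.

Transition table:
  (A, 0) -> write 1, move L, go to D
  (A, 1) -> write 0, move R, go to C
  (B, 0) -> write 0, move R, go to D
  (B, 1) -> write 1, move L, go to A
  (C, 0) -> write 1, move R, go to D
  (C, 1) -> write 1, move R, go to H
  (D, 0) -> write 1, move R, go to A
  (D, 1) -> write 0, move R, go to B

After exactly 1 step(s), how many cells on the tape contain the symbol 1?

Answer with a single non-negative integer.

Answer: 1

Derivation:
Step 1: in state A at pos 0, read 0 -> (A,0)->write 1,move L,goto D. Now: state=D, head=-1, tape[-2..1]=0010 (head:  ^)
Cells containing 1 after step 1: {0} -> 1 cell(s)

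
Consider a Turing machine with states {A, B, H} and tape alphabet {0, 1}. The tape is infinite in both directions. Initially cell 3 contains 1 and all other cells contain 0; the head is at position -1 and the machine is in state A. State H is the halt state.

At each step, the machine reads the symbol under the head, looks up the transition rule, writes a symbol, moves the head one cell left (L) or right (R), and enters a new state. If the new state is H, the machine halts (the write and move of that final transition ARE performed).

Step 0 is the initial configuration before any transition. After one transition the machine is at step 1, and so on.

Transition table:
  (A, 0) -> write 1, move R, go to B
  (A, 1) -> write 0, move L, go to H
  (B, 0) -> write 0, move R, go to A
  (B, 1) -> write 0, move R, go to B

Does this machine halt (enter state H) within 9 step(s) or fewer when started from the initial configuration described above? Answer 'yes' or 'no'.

Step 1: in state A at pos -1, read 0 -> (A,0)->write 1,move R,goto B. Now: state=B, head=0, tape[-2..4]=0100010 (head:   ^)
Step 2: in state B at pos 0, read 0 -> (B,0)->write 0,move R,goto A. Now: state=A, head=1, tape[-2..4]=0100010 (head:    ^)
Step 3: in state A at pos 1, read 0 -> (A,0)->write 1,move R,goto B. Now: state=B, head=2, tape[-2..4]=0101010 (head:     ^)
Step 4: in state B at pos 2, read 0 -> (B,0)->write 0,move R,goto A. Now: state=A, head=3, tape[-2..4]=0101010 (head:      ^)
Step 5: in state A at pos 3, read 1 -> (A,1)->write 0,move L,goto H. Now: state=H, head=2, tape[-2..4]=0101000 (head:     ^)
State H reached at step 5; 5 <= 9 -> yes

Answer: yes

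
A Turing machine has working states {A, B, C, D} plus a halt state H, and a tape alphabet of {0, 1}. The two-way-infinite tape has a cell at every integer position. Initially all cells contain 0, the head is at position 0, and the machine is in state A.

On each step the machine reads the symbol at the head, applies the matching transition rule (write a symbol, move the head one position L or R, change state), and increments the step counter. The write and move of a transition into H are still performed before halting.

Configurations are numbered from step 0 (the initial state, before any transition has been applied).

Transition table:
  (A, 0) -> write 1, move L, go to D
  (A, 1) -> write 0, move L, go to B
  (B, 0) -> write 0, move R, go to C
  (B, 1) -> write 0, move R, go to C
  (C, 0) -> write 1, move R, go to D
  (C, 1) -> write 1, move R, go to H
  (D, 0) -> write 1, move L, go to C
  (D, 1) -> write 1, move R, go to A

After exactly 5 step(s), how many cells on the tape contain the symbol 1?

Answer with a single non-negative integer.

Answer: 2

Derivation:
Step 1: in state A at pos 0, read 0 -> (A,0)->write 1,move L,goto D. Now: state=D, head=-1, tape[-2..1]=0010 (head:  ^)
Step 2: in state D at pos -1, read 0 -> (D,0)->write 1,move L,goto C. Now: state=C, head=-2, tape[-3..1]=00110 (head:  ^)
Step 3: in state C at pos -2, read 0 -> (C,0)->write 1,move R,goto D. Now: state=D, head=-1, tape[-3..1]=01110 (head:   ^)
Step 4: in state D at pos -1, read 1 -> (D,1)->write 1,move R,goto A. Now: state=A, head=0, tape[-3..1]=01110 (head:    ^)
Step 5: in state A at pos 0, read 1 -> (A,1)->write 0,move L,goto B. Now: state=B, head=-1, tape[-3..1]=01100 (head:   ^)
Cells containing 1 after step 5: {-2, -1} -> 2 cell(s)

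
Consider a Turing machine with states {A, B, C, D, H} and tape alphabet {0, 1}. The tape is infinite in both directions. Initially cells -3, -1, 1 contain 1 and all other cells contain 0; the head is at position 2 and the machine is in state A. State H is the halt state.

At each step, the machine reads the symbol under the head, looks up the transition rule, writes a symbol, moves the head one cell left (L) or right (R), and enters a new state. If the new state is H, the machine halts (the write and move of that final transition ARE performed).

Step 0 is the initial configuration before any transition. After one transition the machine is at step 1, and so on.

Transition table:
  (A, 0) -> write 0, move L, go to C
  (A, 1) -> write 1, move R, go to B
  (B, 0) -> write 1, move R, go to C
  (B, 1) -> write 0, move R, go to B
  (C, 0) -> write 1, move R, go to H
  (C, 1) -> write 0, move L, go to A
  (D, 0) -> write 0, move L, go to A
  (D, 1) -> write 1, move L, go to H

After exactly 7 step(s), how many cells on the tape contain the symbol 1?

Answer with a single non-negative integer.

Step 1: in state A at pos 2, read 0 -> (A,0)->write 0,move L,goto C. Now: state=C, head=1, tape[-4..3]=01010100 (head:      ^)
Step 2: in state C at pos 1, read 1 -> (C,1)->write 0,move L,goto A. Now: state=A, head=0, tape[-4..3]=01010000 (head:     ^)
Step 3: in state A at pos 0, read 0 -> (A,0)->write 0,move L,goto C. Now: state=C, head=-1, tape[-4..3]=01010000 (head:    ^)
Step 4: in state C at pos -1, read 1 -> (C,1)->write 0,move L,goto A. Now: state=A, head=-2, tape[-4..3]=01000000 (head:   ^)
Step 5: in state A at pos -2, read 0 -> (A,0)->write 0,move L,goto C. Now: state=C, head=-3, tape[-4..3]=01000000 (head:  ^)
Step 6: in state C at pos -3, read 1 -> (C,1)->write 0,move L,goto A. Now: state=A, head=-4, tape[-5..3]=000000000 (head:  ^)
Step 7: in state A at pos -4, read 0 -> (A,0)->write 0,move L,goto C. Now: state=C, head=-5, tape[-6..3]=0000000000 (head:  ^)
No cell contains 1 after step 7 -> 0 cell(s)

Answer: 0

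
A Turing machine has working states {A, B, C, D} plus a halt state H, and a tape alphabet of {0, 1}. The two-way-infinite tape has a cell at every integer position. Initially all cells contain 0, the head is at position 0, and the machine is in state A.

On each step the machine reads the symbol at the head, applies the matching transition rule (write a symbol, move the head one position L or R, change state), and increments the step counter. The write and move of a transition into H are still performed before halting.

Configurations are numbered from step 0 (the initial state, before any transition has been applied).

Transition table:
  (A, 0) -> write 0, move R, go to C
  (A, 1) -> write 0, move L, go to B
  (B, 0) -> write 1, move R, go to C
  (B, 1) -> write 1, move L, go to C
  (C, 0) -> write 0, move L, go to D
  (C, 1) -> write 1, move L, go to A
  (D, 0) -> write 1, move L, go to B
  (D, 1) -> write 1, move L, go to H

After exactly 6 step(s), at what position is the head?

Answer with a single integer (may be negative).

Answer: -2

Derivation:
Step 1: in state A at pos 0, read 0 -> (A,0)->write 0,move R,goto C. Now: state=C, head=1, tape[-1..2]=0000 (head:   ^)
Step 2: in state C at pos 1, read 0 -> (C,0)->write 0,move L,goto D. Now: state=D, head=0, tape[-1..2]=0000 (head:  ^)
Step 3: in state D at pos 0, read 0 -> (D,0)->write 1,move L,goto B. Now: state=B, head=-1, tape[-2..2]=00100 (head:  ^)
Step 4: in state B at pos -1, read 0 -> (B,0)->write 1,move R,goto C. Now: state=C, head=0, tape[-2..2]=01100 (head:   ^)
Step 5: in state C at pos 0, read 1 -> (C,1)->write 1,move L,goto A. Now: state=A, head=-1, tape[-2..2]=01100 (head:  ^)
Step 6: in state A at pos -1, read 1 -> (A,1)->write 0,move L,goto B. Now: state=B, head=-2, tape[-3..2]=000100 (head:  ^)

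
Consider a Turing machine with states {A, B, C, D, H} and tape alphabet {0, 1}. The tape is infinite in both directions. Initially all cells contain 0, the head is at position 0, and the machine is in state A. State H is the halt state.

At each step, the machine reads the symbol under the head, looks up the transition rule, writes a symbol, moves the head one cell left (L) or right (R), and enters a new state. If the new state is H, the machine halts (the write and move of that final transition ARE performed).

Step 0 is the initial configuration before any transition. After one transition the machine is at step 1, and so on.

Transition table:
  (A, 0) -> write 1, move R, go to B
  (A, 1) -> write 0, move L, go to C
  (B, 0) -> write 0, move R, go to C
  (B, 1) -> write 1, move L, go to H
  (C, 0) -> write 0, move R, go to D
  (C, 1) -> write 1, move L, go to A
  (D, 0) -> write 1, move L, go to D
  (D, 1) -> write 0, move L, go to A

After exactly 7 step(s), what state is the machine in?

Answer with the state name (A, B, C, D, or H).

Answer: A

Derivation:
Step 1: in state A at pos 0, read 0 -> (A,0)->write 1,move R,goto B. Now: state=B, head=1, tape[-1..2]=0100 (head:   ^)
Step 2: in state B at pos 1, read 0 -> (B,0)->write 0,move R,goto C. Now: state=C, head=2, tape[-1..3]=01000 (head:    ^)
Step 3: in state C at pos 2, read 0 -> (C,0)->write 0,move R,goto D. Now: state=D, head=3, tape[-1..4]=010000 (head:     ^)
Step 4: in state D at pos 3, read 0 -> (D,0)->write 1,move L,goto D. Now: state=D, head=2, tape[-1..4]=010010 (head:    ^)
Step 5: in state D at pos 2, read 0 -> (D,0)->write 1,move L,goto D. Now: state=D, head=1, tape[-1..4]=010110 (head:   ^)
Step 6: in state D at pos 1, read 0 -> (D,0)->write 1,move L,goto D. Now: state=D, head=0, tape[-1..4]=011110 (head:  ^)
Step 7: in state D at pos 0, read 1 -> (D,1)->write 0,move L,goto A. Now: state=A, head=-1, tape[-2..4]=0001110 (head:  ^)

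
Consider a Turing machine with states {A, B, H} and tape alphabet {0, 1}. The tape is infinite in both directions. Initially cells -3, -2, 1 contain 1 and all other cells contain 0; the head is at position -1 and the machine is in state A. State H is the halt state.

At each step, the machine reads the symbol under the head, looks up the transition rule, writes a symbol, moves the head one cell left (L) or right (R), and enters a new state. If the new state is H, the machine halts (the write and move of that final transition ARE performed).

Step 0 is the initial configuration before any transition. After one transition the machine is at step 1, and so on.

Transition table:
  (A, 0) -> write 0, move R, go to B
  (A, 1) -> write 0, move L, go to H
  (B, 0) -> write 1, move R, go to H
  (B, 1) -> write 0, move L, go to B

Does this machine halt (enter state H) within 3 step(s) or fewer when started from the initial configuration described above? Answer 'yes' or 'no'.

Step 1: in state A at pos -1, read 0 -> (A,0)->write 0,move R,goto B. Now: state=B, head=0, tape[-4..2]=0110010 (head:     ^)
Step 2: in state B at pos 0, read 0 -> (B,0)->write 1,move R,goto H. Now: state=H, head=1, tape[-4..2]=0110110 (head:      ^)
State H reached at step 2; 2 <= 3 -> yes

Answer: yes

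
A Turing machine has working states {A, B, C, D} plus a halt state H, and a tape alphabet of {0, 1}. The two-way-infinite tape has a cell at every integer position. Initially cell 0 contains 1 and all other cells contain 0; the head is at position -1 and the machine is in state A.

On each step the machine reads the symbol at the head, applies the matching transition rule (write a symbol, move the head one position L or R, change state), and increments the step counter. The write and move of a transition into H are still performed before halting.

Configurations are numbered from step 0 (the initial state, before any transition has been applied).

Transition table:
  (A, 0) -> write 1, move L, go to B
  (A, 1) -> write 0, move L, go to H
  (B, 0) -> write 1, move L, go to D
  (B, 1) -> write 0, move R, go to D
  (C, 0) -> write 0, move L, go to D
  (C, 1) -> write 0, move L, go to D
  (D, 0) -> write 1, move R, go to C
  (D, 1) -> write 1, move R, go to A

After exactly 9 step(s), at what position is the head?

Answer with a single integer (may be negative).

Answer: -2

Derivation:
Step 1: in state A at pos -1, read 0 -> (A,0)->write 1,move L,goto B. Now: state=B, head=-2, tape[-3..1]=00110 (head:  ^)
Step 2: in state B at pos -2, read 0 -> (B,0)->write 1,move L,goto D. Now: state=D, head=-3, tape[-4..1]=001110 (head:  ^)
Step 3: in state D at pos -3, read 0 -> (D,0)->write 1,move R,goto C. Now: state=C, head=-2, tape[-4..1]=011110 (head:   ^)
Step 4: in state C at pos -2, read 1 -> (C,1)->write 0,move L,goto D. Now: state=D, head=-3, tape[-4..1]=010110 (head:  ^)
Step 5: in state D at pos -3, read 1 -> (D,1)->write 1,move R,goto A. Now: state=A, head=-2, tape[-4..1]=010110 (head:   ^)
Step 6: in state A at pos -2, read 0 -> (A,0)->write 1,move L,goto B. Now: state=B, head=-3, tape[-4..1]=011110 (head:  ^)
Step 7: in state B at pos -3, read 1 -> (B,1)->write 0,move R,goto D. Now: state=D, head=-2, tape[-4..1]=001110 (head:   ^)
Step 8: in state D at pos -2, read 1 -> (D,1)->write 1,move R,goto A. Now: state=A, head=-1, tape[-4..1]=001110 (head:    ^)
Step 9: in state A at pos -1, read 1 -> (A,1)->write 0,move L,goto H. Now: state=H, head=-2, tape[-4..1]=001010 (head:   ^)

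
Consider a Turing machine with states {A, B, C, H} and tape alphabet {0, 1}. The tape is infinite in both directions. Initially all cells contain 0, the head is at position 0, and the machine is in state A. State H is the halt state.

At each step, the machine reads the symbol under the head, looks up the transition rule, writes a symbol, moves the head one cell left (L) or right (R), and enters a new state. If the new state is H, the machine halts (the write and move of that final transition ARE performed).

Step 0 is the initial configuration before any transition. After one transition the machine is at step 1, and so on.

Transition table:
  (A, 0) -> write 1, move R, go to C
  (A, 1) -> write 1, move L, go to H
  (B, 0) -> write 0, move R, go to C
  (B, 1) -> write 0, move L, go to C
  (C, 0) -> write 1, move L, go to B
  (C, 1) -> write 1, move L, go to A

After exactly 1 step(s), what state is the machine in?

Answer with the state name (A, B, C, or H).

Answer: C

Derivation:
Step 1: in state A at pos 0, read 0 -> (A,0)->write 1,move R,goto C. Now: state=C, head=1, tape[-1..2]=0100 (head:   ^)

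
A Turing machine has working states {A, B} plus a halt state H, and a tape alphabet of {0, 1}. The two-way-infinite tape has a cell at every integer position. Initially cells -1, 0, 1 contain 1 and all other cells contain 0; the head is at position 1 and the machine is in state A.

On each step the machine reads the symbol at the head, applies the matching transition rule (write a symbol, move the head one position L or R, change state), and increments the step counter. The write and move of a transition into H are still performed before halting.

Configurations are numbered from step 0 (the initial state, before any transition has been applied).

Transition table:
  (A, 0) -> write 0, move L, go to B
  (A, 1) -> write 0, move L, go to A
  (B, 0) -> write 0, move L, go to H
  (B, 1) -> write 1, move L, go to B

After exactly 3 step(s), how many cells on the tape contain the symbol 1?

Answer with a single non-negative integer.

Answer: 0

Derivation:
Step 1: in state A at pos 1, read 1 -> (A,1)->write 0,move L,goto A. Now: state=A, head=0, tape[-2..2]=01100 (head:   ^)
Step 2: in state A at pos 0, read 1 -> (A,1)->write 0,move L,goto A. Now: state=A, head=-1, tape[-2..2]=01000 (head:  ^)
Step 3: in state A at pos -1, read 1 -> (A,1)->write 0,move L,goto A. Now: state=A, head=-2, tape[-3..2]=000000 (head:  ^)
No cell contains 1 after step 3 -> 0 cell(s)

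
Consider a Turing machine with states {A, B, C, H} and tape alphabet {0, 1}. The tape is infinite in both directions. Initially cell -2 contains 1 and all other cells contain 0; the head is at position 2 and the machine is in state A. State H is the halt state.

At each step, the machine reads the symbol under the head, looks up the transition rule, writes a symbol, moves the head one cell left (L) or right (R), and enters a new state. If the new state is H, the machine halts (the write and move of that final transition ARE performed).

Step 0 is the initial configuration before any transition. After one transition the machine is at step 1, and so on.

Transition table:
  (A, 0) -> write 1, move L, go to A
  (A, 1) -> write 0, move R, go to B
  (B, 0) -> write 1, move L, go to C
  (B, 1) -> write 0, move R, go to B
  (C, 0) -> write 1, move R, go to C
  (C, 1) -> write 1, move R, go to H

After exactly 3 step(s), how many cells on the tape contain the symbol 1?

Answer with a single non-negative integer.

Step 1: in state A at pos 2, read 0 -> (A,0)->write 1,move L,goto A. Now: state=A, head=1, tape[-3..3]=0100010 (head:     ^)
Step 2: in state A at pos 1, read 0 -> (A,0)->write 1,move L,goto A. Now: state=A, head=0, tape[-3..3]=0100110 (head:    ^)
Step 3: in state A at pos 0, read 0 -> (A,0)->write 1,move L,goto A. Now: state=A, head=-1, tape[-3..3]=0101110 (head:   ^)
Cells containing 1 after step 3: {-2, 0, 1, 2} -> 4 cell(s)

Answer: 4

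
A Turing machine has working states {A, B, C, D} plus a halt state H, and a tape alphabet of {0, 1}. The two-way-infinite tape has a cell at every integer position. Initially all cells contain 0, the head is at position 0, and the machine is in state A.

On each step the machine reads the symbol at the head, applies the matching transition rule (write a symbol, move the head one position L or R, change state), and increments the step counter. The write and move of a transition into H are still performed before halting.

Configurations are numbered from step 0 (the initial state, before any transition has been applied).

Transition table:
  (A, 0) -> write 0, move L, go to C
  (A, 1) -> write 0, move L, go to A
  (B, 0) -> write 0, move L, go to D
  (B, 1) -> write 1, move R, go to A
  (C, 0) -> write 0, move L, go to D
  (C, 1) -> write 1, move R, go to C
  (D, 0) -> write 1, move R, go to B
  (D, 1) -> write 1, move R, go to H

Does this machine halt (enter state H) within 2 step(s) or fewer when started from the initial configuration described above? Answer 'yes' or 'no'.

Step 1: in state A at pos 0, read 0 -> (A,0)->write 0,move L,goto C. Now: state=C, head=-1, tape[-2..1]=0000 (head:  ^)
Step 2: in state C at pos -1, read 0 -> (C,0)->write 0,move L,goto D. Now: state=D, head=-2, tape[-3..1]=00000 (head:  ^)
After 2 step(s): state = D (not H) -> not halted within 2 -> no

Answer: no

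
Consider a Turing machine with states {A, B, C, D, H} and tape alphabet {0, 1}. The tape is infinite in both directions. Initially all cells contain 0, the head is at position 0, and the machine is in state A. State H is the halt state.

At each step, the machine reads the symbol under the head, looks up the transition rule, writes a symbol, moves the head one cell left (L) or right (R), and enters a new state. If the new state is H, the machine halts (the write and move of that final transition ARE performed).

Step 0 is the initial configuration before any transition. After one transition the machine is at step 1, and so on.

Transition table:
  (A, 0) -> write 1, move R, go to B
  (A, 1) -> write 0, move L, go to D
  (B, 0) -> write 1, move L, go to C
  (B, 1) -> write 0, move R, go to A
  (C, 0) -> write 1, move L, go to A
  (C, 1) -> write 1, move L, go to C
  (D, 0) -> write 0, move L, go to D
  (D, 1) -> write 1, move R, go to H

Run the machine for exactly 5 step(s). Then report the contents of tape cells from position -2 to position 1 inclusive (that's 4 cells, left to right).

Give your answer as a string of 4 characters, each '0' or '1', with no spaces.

Step 1: in state A at pos 0, read 0 -> (A,0)->write 1,move R,goto B. Now: state=B, head=1, tape[-1..2]=0100 (head:   ^)
Step 2: in state B at pos 1, read 0 -> (B,0)->write 1,move L,goto C. Now: state=C, head=0, tape[-1..2]=0110 (head:  ^)
Step 3: in state C at pos 0, read 1 -> (C,1)->write 1,move L,goto C. Now: state=C, head=-1, tape[-2..2]=00110 (head:  ^)
Step 4: in state C at pos -1, read 0 -> (C,0)->write 1,move L,goto A. Now: state=A, head=-2, tape[-3..2]=001110 (head:  ^)
Step 5: in state A at pos -2, read 0 -> (A,0)->write 1,move R,goto B. Now: state=B, head=-1, tape[-3..2]=011110 (head:   ^)

Answer: 1111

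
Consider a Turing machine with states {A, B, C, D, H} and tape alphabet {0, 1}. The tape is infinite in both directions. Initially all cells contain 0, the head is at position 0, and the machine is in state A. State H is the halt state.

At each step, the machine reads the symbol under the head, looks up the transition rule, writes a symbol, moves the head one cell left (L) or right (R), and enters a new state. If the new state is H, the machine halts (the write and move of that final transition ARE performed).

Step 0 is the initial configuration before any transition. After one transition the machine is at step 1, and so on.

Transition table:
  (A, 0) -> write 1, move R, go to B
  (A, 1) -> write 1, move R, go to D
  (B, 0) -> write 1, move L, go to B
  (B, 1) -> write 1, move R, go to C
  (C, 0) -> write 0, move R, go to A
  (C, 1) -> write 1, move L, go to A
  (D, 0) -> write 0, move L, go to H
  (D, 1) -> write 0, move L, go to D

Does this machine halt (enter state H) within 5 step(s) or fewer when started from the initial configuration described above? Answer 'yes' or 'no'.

Step 1: in state A at pos 0, read 0 -> (A,0)->write 1,move R,goto B. Now: state=B, head=1, tape[-1..2]=0100 (head:   ^)
Step 2: in state B at pos 1, read 0 -> (B,0)->write 1,move L,goto B. Now: state=B, head=0, tape[-1..2]=0110 (head:  ^)
Step 3: in state B at pos 0, read 1 -> (B,1)->write 1,move R,goto C. Now: state=C, head=1, tape[-1..2]=0110 (head:   ^)
Step 4: in state C at pos 1, read 1 -> (C,1)->write 1,move L,goto A. Now: state=A, head=0, tape[-1..2]=0110 (head:  ^)
Step 5: in state A at pos 0, read 1 -> (A,1)->write 1,move R,goto D. Now: state=D, head=1, tape[-1..2]=0110 (head:   ^)
After 5 step(s): state = D (not H) -> not halted within 5 -> no

Answer: no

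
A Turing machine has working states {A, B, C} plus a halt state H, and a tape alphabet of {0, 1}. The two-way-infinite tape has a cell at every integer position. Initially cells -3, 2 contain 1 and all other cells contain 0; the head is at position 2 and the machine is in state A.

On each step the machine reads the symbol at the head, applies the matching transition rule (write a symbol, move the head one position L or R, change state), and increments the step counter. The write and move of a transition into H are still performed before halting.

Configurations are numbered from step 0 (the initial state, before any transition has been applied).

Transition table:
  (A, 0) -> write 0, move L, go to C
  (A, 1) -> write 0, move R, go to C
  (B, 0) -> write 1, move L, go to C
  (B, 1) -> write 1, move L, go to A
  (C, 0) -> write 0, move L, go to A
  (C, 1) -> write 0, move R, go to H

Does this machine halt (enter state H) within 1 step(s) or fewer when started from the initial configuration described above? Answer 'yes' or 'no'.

Answer: no

Derivation:
Step 1: in state A at pos 2, read 1 -> (A,1)->write 0,move R,goto C. Now: state=C, head=3, tape[-4..4]=010000000 (head:        ^)
After 1 step(s): state = C (not H) -> not halted within 1 -> no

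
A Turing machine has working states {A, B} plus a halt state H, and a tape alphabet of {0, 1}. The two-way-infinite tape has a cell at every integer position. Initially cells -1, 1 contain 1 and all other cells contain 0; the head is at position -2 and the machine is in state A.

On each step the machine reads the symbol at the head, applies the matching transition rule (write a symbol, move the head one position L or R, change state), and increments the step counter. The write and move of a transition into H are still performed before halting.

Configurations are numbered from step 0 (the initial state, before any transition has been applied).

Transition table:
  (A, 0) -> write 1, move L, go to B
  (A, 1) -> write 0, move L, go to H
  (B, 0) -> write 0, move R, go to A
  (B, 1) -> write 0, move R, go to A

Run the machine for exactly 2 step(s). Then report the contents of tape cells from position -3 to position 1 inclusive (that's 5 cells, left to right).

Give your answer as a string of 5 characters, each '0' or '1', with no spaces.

Answer: 01101

Derivation:
Step 1: in state A at pos -2, read 0 -> (A,0)->write 1,move L,goto B. Now: state=B, head=-3, tape[-4..2]=0011010 (head:  ^)
Step 2: in state B at pos -3, read 0 -> (B,0)->write 0,move R,goto A. Now: state=A, head=-2, tape[-4..2]=0011010 (head:   ^)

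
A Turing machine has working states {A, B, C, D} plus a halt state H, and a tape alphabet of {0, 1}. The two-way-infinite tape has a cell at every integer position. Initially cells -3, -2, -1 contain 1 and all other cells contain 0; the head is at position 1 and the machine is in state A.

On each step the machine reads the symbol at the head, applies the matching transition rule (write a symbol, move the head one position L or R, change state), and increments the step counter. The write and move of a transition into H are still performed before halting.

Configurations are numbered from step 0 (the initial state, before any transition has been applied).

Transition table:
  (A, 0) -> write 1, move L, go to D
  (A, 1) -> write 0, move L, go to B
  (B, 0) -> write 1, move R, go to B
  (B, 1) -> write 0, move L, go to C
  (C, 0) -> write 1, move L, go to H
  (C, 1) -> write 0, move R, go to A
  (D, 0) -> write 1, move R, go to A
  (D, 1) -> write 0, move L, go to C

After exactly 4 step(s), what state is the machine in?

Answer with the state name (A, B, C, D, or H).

Step 1: in state A at pos 1, read 0 -> (A,0)->write 1,move L,goto D. Now: state=D, head=0, tape[-4..2]=0111010 (head:     ^)
Step 2: in state D at pos 0, read 0 -> (D,0)->write 1,move R,goto A. Now: state=A, head=1, tape[-4..2]=0111110 (head:      ^)
Step 3: in state A at pos 1, read 1 -> (A,1)->write 0,move L,goto B. Now: state=B, head=0, tape[-4..2]=0111100 (head:     ^)
Step 4: in state B at pos 0, read 1 -> (B,1)->write 0,move L,goto C. Now: state=C, head=-1, tape[-4..2]=0111000 (head:    ^)

Answer: C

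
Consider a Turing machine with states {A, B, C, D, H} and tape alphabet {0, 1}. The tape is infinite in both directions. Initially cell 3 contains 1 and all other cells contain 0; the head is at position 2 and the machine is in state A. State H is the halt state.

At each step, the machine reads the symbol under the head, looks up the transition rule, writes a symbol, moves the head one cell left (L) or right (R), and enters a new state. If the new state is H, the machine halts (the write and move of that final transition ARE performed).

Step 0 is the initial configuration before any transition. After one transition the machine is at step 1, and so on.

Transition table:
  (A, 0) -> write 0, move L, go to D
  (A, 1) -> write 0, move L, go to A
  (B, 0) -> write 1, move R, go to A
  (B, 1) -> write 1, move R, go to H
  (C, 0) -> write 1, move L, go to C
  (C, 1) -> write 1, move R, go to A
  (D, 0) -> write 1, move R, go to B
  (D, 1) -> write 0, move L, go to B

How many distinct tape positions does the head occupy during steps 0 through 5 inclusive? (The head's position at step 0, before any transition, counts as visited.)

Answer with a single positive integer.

Answer: 3

Derivation:
Step 1: in state A at pos 2, read 0 -> (A,0)->write 0,move L,goto D. Now: state=D, head=1, tape[0..4]=00010 (head:  ^)
Step 2: in state D at pos 1, read 0 -> (D,0)->write 1,move R,goto B. Now: state=B, head=2, tape[0..4]=01010 (head:   ^)
Step 3: in state B at pos 2, read 0 -> (B,0)->write 1,move R,goto A. Now: state=A, head=3, tape[0..4]=01110 (head:    ^)
Step 4: in state A at pos 3, read 1 -> (A,1)->write 0,move L,goto A. Now: state=A, head=2, tape[0..4]=01100 (head:   ^)
Step 5: in state A at pos 2, read 1 -> (A,1)->write 0,move L,goto A. Now: state=A, head=1, tape[0..4]=01000 (head:  ^)
Head positions at steps 0..5: starting at 2, distinct positions visited = {1, 2, 3} -> 3 position(s)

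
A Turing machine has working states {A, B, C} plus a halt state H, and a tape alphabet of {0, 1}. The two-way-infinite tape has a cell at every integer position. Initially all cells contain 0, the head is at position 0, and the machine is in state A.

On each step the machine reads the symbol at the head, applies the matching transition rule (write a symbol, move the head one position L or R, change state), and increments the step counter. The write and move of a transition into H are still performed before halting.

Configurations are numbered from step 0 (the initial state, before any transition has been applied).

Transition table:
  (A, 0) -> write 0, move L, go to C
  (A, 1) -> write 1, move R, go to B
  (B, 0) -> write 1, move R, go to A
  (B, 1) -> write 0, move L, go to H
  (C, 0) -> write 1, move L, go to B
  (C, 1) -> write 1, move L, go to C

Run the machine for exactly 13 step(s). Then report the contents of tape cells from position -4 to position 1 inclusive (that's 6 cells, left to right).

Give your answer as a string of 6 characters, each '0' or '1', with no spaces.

Step 1: in state A at pos 0, read 0 -> (A,0)->write 0,move L,goto C. Now: state=C, head=-1, tape[-2..1]=0000 (head:  ^)
Step 2: in state C at pos -1, read 0 -> (C,0)->write 1,move L,goto B. Now: state=B, head=-2, tape[-3..1]=00100 (head:  ^)
Step 3: in state B at pos -2, read 0 -> (B,0)->write 1,move R,goto A. Now: state=A, head=-1, tape[-3..1]=01100 (head:   ^)
Step 4: in state A at pos -1, read 1 -> (A,1)->write 1,move R,goto B. Now: state=B, head=0, tape[-3..1]=01100 (head:    ^)
Step 5: in state B at pos 0, read 0 -> (B,0)->write 1,move R,goto A. Now: state=A, head=1, tape[-3..2]=011100 (head:     ^)
Step 6: in state A at pos 1, read 0 -> (A,0)->write 0,move L,goto C. Now: state=C, head=0, tape[-3..2]=011100 (head:    ^)
Step 7: in state C at pos 0, read 1 -> (C,1)->write 1,move L,goto C. Now: state=C, head=-1, tape[-3..2]=011100 (head:   ^)
Step 8: in state C at pos -1, read 1 -> (C,1)->write 1,move L,goto C. Now: state=C, head=-2, tape[-3..2]=011100 (head:  ^)
Step 9: in state C at pos -2, read 1 -> (C,1)->write 1,move L,goto C. Now: state=C, head=-3, tape[-4..2]=0011100 (head:  ^)
Step 10: in state C at pos -3, read 0 -> (C,0)->write 1,move L,goto B. Now: state=B, head=-4, tape[-5..2]=00111100 (head:  ^)
Step 11: in state B at pos -4, read 0 -> (B,0)->write 1,move R,goto A. Now: state=A, head=-3, tape[-5..2]=01111100 (head:   ^)
Step 12: in state A at pos -3, read 1 -> (A,1)->write 1,move R,goto B. Now: state=B, head=-2, tape[-5..2]=01111100 (head:    ^)
Step 13: in state B at pos -2, read 1 -> (B,1)->write 0,move L,goto H. Now: state=H, head=-3, tape[-5..2]=01101100 (head:   ^)

Answer: 110110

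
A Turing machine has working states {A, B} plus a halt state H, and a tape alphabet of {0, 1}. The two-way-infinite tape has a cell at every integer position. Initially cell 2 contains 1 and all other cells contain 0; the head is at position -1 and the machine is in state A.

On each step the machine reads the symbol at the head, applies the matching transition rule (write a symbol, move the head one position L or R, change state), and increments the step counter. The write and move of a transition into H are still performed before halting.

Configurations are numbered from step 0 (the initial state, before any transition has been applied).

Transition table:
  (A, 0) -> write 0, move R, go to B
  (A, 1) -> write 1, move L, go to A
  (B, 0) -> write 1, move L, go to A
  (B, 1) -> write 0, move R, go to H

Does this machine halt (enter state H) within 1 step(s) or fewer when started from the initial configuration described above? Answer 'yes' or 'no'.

Step 1: in state A at pos -1, read 0 -> (A,0)->write 0,move R,goto B. Now: state=B, head=0, tape[-2..3]=000010 (head:   ^)
After 1 step(s): state = B (not H) -> not halted within 1 -> no

Answer: no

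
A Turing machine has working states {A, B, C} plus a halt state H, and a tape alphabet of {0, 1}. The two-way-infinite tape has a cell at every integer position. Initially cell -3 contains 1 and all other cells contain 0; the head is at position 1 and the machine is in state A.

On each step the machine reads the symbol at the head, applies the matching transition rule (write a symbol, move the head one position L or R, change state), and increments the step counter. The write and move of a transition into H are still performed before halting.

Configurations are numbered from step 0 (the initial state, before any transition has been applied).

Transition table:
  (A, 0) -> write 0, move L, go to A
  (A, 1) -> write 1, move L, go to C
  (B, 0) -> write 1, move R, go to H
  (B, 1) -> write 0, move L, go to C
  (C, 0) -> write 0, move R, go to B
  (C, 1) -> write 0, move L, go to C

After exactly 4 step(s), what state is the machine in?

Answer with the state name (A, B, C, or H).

Step 1: in state A at pos 1, read 0 -> (A,0)->write 0,move L,goto A. Now: state=A, head=0, tape[-4..2]=0100000 (head:     ^)
Step 2: in state A at pos 0, read 0 -> (A,0)->write 0,move L,goto A. Now: state=A, head=-1, tape[-4..2]=0100000 (head:    ^)
Step 3: in state A at pos -1, read 0 -> (A,0)->write 0,move L,goto A. Now: state=A, head=-2, tape[-4..2]=0100000 (head:   ^)
Step 4: in state A at pos -2, read 0 -> (A,0)->write 0,move L,goto A. Now: state=A, head=-3, tape[-4..2]=0100000 (head:  ^)

Answer: A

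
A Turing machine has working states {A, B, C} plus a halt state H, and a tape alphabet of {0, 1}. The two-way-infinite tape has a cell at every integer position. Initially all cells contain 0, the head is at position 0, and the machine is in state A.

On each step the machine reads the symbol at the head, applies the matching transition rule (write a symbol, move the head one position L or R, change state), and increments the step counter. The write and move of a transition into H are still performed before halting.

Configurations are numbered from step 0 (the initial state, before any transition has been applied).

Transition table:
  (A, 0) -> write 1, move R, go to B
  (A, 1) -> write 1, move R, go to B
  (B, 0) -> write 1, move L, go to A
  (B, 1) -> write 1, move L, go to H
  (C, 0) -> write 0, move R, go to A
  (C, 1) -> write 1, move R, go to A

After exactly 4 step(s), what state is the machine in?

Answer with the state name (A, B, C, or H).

Answer: H

Derivation:
Step 1: in state A at pos 0, read 0 -> (A,0)->write 1,move R,goto B. Now: state=B, head=1, tape[-1..2]=0100 (head:   ^)
Step 2: in state B at pos 1, read 0 -> (B,0)->write 1,move L,goto A. Now: state=A, head=0, tape[-1..2]=0110 (head:  ^)
Step 3: in state A at pos 0, read 1 -> (A,1)->write 1,move R,goto B. Now: state=B, head=1, tape[-1..2]=0110 (head:   ^)
Step 4: in state B at pos 1, read 1 -> (B,1)->write 1,move L,goto H. Now: state=H, head=0, tape[-1..2]=0110 (head:  ^)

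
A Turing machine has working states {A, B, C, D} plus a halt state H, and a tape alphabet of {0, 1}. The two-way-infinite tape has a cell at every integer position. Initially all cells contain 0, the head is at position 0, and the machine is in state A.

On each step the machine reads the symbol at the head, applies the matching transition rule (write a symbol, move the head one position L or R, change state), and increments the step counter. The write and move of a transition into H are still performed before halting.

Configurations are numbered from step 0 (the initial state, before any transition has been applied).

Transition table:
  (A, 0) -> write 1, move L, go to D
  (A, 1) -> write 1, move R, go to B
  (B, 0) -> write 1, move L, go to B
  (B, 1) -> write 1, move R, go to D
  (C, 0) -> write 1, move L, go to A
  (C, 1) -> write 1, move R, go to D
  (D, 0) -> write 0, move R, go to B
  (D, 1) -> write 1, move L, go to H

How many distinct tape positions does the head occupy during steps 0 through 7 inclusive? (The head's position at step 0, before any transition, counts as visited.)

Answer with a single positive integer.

Step 1: in state A at pos 0, read 0 -> (A,0)->write 1,move L,goto D. Now: state=D, head=-1, tape[-2..1]=0010 (head:  ^)
Step 2: in state D at pos -1, read 0 -> (D,0)->write 0,move R,goto B. Now: state=B, head=0, tape[-2..1]=0010 (head:   ^)
Step 3: in state B at pos 0, read 1 -> (B,1)->write 1,move R,goto D. Now: state=D, head=1, tape[-2..2]=00100 (head:    ^)
Step 4: in state D at pos 1, read 0 -> (D,0)->write 0,move R,goto B. Now: state=B, head=2, tape[-2..3]=001000 (head:     ^)
Step 5: in state B at pos 2, read 0 -> (B,0)->write 1,move L,goto B. Now: state=B, head=1, tape[-2..3]=001010 (head:    ^)
Step 6: in state B at pos 1, read 0 -> (B,0)->write 1,move L,goto B. Now: state=B, head=0, tape[-2..3]=001110 (head:   ^)
Step 7: in state B at pos 0, read 1 -> (B,1)->write 1,move R,goto D. Now: state=D, head=1, tape[-2..3]=001110 (head:    ^)
Head positions at steps 0..7: starting at 0, distinct positions visited = {-1, 0, 1, 2} -> 4 position(s)

Answer: 4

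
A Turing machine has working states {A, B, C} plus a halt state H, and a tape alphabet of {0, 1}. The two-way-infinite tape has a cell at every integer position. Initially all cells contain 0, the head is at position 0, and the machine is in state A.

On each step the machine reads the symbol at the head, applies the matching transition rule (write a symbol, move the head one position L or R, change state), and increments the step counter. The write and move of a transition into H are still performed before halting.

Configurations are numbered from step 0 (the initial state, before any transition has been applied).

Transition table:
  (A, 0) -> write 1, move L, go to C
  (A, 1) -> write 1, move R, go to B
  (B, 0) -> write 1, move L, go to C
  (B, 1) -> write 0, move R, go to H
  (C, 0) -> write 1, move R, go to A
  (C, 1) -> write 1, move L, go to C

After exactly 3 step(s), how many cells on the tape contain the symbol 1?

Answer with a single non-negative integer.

Step 1: in state A at pos 0, read 0 -> (A,0)->write 1,move L,goto C. Now: state=C, head=-1, tape[-2..1]=0010 (head:  ^)
Step 2: in state C at pos -1, read 0 -> (C,0)->write 1,move R,goto A. Now: state=A, head=0, tape[-2..1]=0110 (head:   ^)
Step 3: in state A at pos 0, read 1 -> (A,1)->write 1,move R,goto B. Now: state=B, head=1, tape[-2..2]=01100 (head:    ^)
Cells containing 1 after step 3: {-1, 0} -> 2 cell(s)

Answer: 2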